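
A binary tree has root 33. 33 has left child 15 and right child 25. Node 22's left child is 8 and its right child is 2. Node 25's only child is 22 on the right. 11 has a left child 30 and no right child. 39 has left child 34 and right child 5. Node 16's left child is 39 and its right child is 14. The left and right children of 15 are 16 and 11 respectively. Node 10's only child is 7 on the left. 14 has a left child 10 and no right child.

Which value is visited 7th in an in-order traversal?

14

In-order visits the left subtree, then the node, then the right subtree.
At 33: go left to 15.
  At 15: go left to 16.
    At 16: go left to 39.
      At 39: go left to 34.
        34 is a leaf — visit 34.
      Visit 39.
      At 39: go right to 5.
        5 is a leaf — visit 5.
    Visit 16.
    At 16: go right to 14.
      At 14: go left to 10.
        At 10: go left to 7.
          7 is a leaf — visit 7.
        Visit 10.
        At 10: no right child.
      Visit 14.
      At 14: no right child.
  Visit 15.
  At 15: go right to 11.
    At 11: go left to 30.
      30 is a leaf — visit 30.
    Visit 11.
    At 11: no right child.
Visit 33.
At 33: go right to 25.
  At 25: no left child.
  Visit 25.
  At 25: go right to 22.
    At 22: go left to 8.
      8 is a leaf — visit 8.
    Visit 22.
    At 22: go right to 2.
      2 is a leaf — visit 2.
Full in-order sequence: 34, 39, 5, 16, 7, 10, 14, 15, 30, 11, 33, 25, 8, 22, 2.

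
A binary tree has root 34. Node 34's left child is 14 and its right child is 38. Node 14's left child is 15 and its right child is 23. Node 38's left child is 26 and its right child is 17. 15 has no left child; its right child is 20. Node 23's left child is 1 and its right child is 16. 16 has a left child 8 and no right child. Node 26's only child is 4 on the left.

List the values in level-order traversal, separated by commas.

Level-order visits nodes level by level from the root, left to right within each level.
Level 0: 34
Level 1: 14, 38
Level 2: 15, 23, 26, 17
Level 3: 20, 1, 16, 4
Level 4: 8

34, 14, 38, 15, 23, 26, 17, 20, 1, 16, 4, 8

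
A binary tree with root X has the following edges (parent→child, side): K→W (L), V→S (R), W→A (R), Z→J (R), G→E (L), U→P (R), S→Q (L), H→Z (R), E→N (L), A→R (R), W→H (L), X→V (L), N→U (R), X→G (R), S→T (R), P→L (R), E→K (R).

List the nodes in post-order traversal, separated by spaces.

Post-order visits the left subtree, then the right subtree, then the node.
At X: go left to V.
  At V: no left child.
  At V: go right to S.
    At S: go left to Q.
      Q is a leaf — visit Q.
    At S: go right to T.
      T is a leaf — visit T.
    Visit S.
  Visit V.
At X: go right to G.
  At G: go left to E.
    At E: go left to N.
      At N: no left child.
      At N: go right to U.
        At U: no left child.
        At U: go right to P.
          At P: no left child.
          At P: go right to L.
            L is a leaf — visit L.
          Visit P.
        Visit U.
      Visit N.
    At E: go right to K.
      At K: go left to W.
        At W: go left to H.
          At H: no left child.
          At H: go right to Z.
            At Z: no left child.
            At Z: go right to J.
              J is a leaf — visit J.
            Visit Z.
          Visit H.
        At W: go right to A.
          At A: no left child.
          At A: go right to R.
            R is a leaf — visit R.
          Visit A.
        Visit W.
      At K: no right child.
      Visit K.
    Visit E.
  At G: no right child.
  Visit G.
Visit X.

Q T S V L P U N J Z H R A W K E G X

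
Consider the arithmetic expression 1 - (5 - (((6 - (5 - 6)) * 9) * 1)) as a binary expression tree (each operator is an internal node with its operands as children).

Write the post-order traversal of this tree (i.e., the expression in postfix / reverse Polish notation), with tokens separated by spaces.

1 5 6 5 6 - - 9 * 1 * - -

Post-order on an expression tree gives postfix notation: for each operator, emit left operand, right operand, then the operator.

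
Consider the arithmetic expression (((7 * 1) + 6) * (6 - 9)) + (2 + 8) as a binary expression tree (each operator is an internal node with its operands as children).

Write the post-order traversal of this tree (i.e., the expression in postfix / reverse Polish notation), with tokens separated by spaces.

Post-order on an expression tree gives postfix notation: for each operator, emit left operand, right operand, then the operator.

7 1 * 6 + 6 9 - * 2 8 + +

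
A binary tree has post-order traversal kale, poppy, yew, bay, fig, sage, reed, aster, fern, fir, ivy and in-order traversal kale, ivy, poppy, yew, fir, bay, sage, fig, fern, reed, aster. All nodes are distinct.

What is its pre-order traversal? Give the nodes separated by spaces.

The last element of post-order is the root; it splits in-order into left and right subtrees.
Root ivy: left subtree has 1 node {kale}, right has 9 {poppy, yew, fir, bay, sage, fig, fern, reed, aster}.
  Root fir: left subtree has 2 nodes {poppy, yew}, right has 6 {bay, sage, fig, fern, reed, aster}.
    Root yew: left subtree has 1 node {poppy}, right has 0 { }.
    Root fern: left subtree has 3 nodes {bay, sage, fig}, right has 2 {reed, aster}.
      Root sage: left subtree has 1 node {bay}, right has 1 {fig}.
      Root aster: left subtree has 1 node {reed}, right has 0 { }.

ivy kale fir yew poppy fern sage bay fig aster reed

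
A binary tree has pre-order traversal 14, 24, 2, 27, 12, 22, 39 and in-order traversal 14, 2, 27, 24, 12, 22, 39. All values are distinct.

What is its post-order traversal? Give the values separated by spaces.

27 2 39 22 12 24 14

The first element of pre-order is the root; it splits in-order into left and right subtrees.
Root 14: left subtree has 0 nodes { }, right has 6 {2, 27, 24, 12, 22, 39}.
  Root 24: left subtree has 2 nodes {2, 27}, right has 3 {12, 22, 39}.
    Root 2: left subtree has 0 nodes { }, right has 1 {27}.
    Root 12: left subtree has 0 nodes { }, right has 2 {22, 39}.
      Root 22: left subtree has 0 nodes { }, right has 1 {39}.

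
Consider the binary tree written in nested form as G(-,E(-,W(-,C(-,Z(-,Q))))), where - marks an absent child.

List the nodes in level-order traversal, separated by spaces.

Level-order visits nodes level by level from the root, left to right within each level.
Level 0: G
Level 1: E
Level 2: W
Level 3: C
Level 4: Z
Level 5: Q

G E W C Z Q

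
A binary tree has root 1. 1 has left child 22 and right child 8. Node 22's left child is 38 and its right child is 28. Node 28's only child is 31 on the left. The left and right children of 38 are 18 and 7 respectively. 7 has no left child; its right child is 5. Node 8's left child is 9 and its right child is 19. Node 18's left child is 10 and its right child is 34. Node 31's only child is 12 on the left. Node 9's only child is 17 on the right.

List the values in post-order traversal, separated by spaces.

Post-order visits the left subtree, then the right subtree, then the node.
At 1: go left to 22.
  At 22: go left to 38.
    At 38: go left to 18.
      At 18: go left to 10.
        10 is a leaf — visit 10.
      At 18: go right to 34.
        34 is a leaf — visit 34.
      Visit 18.
    At 38: go right to 7.
      At 7: no left child.
      At 7: go right to 5.
        5 is a leaf — visit 5.
      Visit 7.
    Visit 38.
  At 22: go right to 28.
    At 28: go left to 31.
      At 31: go left to 12.
        12 is a leaf — visit 12.
      At 31: no right child.
      Visit 31.
    At 28: no right child.
    Visit 28.
  Visit 22.
At 1: go right to 8.
  At 8: go left to 9.
    At 9: no left child.
    At 9: go right to 17.
      17 is a leaf — visit 17.
    Visit 9.
  At 8: go right to 19.
    19 is a leaf — visit 19.
  Visit 8.
Visit 1.

10 34 18 5 7 38 12 31 28 22 17 9 19 8 1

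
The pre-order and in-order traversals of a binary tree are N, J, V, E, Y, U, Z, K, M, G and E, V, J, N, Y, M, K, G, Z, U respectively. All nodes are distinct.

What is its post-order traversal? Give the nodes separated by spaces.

E V J M G K Z U Y N

The first element of pre-order is the root; it splits in-order into left and right subtrees.
Root N: left subtree has 3 nodes {E, V, J}, right has 6 {Y, M, K, G, Z, U}.
  Root J: left subtree has 2 nodes {E, V}, right has 0 { }.
    Root V: left subtree has 1 node {E}, right has 0 { }.
  Root Y: left subtree has 0 nodes { }, right has 5 {M, K, G, Z, U}.
    Root U: left subtree has 4 nodes {M, K, G, Z}, right has 0 { }.
      Root Z: left subtree has 3 nodes {M, K, G}, right has 0 { }.
        Root K: left subtree has 1 node {M}, right has 1 {G}.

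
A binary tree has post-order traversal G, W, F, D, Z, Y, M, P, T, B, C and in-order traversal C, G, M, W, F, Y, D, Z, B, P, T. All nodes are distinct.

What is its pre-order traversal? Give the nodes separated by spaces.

The last element of post-order is the root; it splits in-order into left and right subtrees.
Root C: left subtree has 0 nodes { }, right has 10 {G, M, W, F, Y, D, Z, B, P, T}.
  Root B: left subtree has 7 nodes {G, M, W, F, Y, D, Z}, right has 2 {P, T}.
    Root M: left subtree has 1 node {G}, right has 5 {W, F, Y, D, Z}.
      Root Y: left subtree has 2 nodes {W, F}, right has 2 {D, Z}.
        Root F: left subtree has 1 node {W}, right has 0 { }.
        Root Z: left subtree has 1 node {D}, right has 0 { }.
    Root T: left subtree has 1 node {P}, right has 0 { }.

C B M G Y F W Z D T P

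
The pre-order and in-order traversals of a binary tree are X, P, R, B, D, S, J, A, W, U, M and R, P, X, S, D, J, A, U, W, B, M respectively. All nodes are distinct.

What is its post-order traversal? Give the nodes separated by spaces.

The first element of pre-order is the root; it splits in-order into left and right subtrees.
Root X: left subtree has 2 nodes {R, P}, right has 8 {S, D, J, A, U, W, B, M}.
  Root P: left subtree has 1 node {R}, right has 0 { }.
  Root B: left subtree has 6 nodes {S, D, J, A, U, W}, right has 1 {M}.
    Root D: left subtree has 1 node {S}, right has 4 {J, A, U, W}.
      Root J: left subtree has 0 nodes { }, right has 3 {A, U, W}.
        Root A: left subtree has 0 nodes { }, right has 2 {U, W}.
          Root W: left subtree has 1 node {U}, right has 0 { }.

R P S U W A J D M B X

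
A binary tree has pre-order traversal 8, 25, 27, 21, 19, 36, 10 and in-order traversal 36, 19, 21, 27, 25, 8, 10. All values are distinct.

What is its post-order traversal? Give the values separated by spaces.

The first element of pre-order is the root; it splits in-order into left and right subtrees.
Root 8: left subtree has 5 nodes {36, 19, 21, 27, 25}, right has 1 {10}.
  Root 25: left subtree has 4 nodes {36, 19, 21, 27}, right has 0 { }.
    Root 27: left subtree has 3 nodes {36, 19, 21}, right has 0 { }.
      Root 21: left subtree has 2 nodes {36, 19}, right has 0 { }.
        Root 19: left subtree has 1 node {36}, right has 0 { }.

36 19 21 27 25 10 8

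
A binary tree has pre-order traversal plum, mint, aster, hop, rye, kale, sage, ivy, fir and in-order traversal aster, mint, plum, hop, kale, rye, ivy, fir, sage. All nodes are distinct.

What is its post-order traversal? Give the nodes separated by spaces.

aster mint kale fir ivy sage rye hop plum

The first element of pre-order is the root; it splits in-order into left and right subtrees.
Root plum: left subtree has 2 nodes {aster, mint}, right has 6 {hop, kale, rye, ivy, fir, sage}.
  Root mint: left subtree has 1 node {aster}, right has 0 { }.
  Root hop: left subtree has 0 nodes { }, right has 5 {kale, rye, ivy, fir, sage}.
    Root rye: left subtree has 1 node {kale}, right has 3 {ivy, fir, sage}.
      Root sage: left subtree has 2 nodes {ivy, fir}, right has 0 { }.
        Root ivy: left subtree has 0 nodes { }, right has 1 {fir}.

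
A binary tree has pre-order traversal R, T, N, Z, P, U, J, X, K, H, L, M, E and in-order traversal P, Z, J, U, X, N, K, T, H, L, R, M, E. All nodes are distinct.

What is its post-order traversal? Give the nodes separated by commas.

P, J, X, U, Z, K, N, L, H, T, E, M, R

The first element of pre-order is the root; it splits in-order into left and right subtrees.
Root R: left subtree has 10 nodes {P, Z, J, U, X, N, K, T, H, L}, right has 2 {M, E}.
  Root T: left subtree has 7 nodes {P, Z, J, U, X, N, K}, right has 2 {H, L}.
    Root N: left subtree has 5 nodes {P, Z, J, U, X}, right has 1 {K}.
      Root Z: left subtree has 1 node {P}, right has 3 {J, U, X}.
        Root U: left subtree has 1 node {J}, right has 1 {X}.
    Root H: left subtree has 0 nodes { }, right has 1 {L}.
  Root M: left subtree has 0 nodes { }, right has 1 {E}.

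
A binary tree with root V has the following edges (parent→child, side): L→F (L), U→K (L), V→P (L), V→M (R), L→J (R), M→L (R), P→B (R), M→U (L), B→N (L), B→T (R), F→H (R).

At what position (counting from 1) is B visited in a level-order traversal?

Level-order visits nodes level by level from the root, left to right within each level.
Level 0: V
Level 1: P, M
Level 2: B, U, L
Level 3: N, T, K, F, J
Level 4: H
Full level-order sequence: V, P, M, B, U, L, N, T, K, F, J, H.

4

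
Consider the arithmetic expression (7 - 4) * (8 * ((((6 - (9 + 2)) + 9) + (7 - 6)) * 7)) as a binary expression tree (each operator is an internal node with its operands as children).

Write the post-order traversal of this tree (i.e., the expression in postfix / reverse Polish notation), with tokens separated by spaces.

Post-order on an expression tree gives postfix notation: for each operator, emit left operand, right operand, then the operator.

7 4 - 8 6 9 2 + - 9 + 7 6 - + 7 * * *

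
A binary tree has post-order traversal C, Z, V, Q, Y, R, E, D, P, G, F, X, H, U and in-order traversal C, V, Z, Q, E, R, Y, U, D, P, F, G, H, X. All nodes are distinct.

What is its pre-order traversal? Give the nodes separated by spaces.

The last element of post-order is the root; it splits in-order into left and right subtrees.
Root U: left subtree has 7 nodes {C, V, Z, Q, E, R, Y}, right has 6 {D, P, F, G, H, X}.
  Root E: left subtree has 4 nodes {C, V, Z, Q}, right has 2 {R, Y}.
    Root Q: left subtree has 3 nodes {C, V, Z}, right has 0 { }.
      Root V: left subtree has 1 node {C}, right has 1 {Z}.
    Root R: left subtree has 0 nodes { }, right has 1 {Y}.
  Root H: left subtree has 4 nodes {D, P, F, G}, right has 1 {X}.
    Root F: left subtree has 2 nodes {D, P}, right has 1 {G}.
      Root P: left subtree has 1 node {D}, right has 0 { }.

U E Q V C Z R Y H F P D G X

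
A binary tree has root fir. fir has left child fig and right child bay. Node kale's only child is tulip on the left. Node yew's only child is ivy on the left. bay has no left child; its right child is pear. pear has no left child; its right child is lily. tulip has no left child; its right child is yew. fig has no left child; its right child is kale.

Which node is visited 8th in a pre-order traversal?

Pre-order visits the node, then its left subtree, then its right subtree.
Visit fir.
At fir: go left to fig.
  Visit fig.
  At fig: no left child.
  At fig: go right to kale.
    Visit kale.
    At kale: go left to tulip.
      Visit tulip.
      At tulip: no left child.
      At tulip: go right to yew.
        Visit yew.
        At yew: go left to ivy.
          ivy is a leaf — visit ivy.
        At yew: no right child.
    At kale: no right child.
At fir: go right to bay.
  Visit bay.
  At bay: no left child.
  At bay: go right to pear.
    Visit pear.
    At pear: no left child.
    At pear: go right to lily.
      lily is a leaf — visit lily.
Full pre-order sequence: fir, fig, kale, tulip, yew, ivy, bay, pear, lily.

pear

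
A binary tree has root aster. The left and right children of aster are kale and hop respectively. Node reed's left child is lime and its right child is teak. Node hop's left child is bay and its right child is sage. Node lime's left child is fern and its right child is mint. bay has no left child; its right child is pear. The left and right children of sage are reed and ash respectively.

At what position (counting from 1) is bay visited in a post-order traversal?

3

Post-order visits the left subtree, then the right subtree, then the node.
At aster: go left to kale.
  kale is a leaf — visit kale.
At aster: go right to hop.
  At hop: go left to bay.
    At bay: no left child.
    At bay: go right to pear.
      pear is a leaf — visit pear.
    Visit bay.
  At hop: go right to sage.
    At sage: go left to reed.
      At reed: go left to lime.
        At lime: go left to fern.
          fern is a leaf — visit fern.
        At lime: go right to mint.
          mint is a leaf — visit mint.
        Visit lime.
      At reed: go right to teak.
        teak is a leaf — visit teak.
      Visit reed.
    At sage: go right to ash.
      ash is a leaf — visit ash.
    Visit sage.
  Visit hop.
Visit aster.
Full post-order sequence: kale, pear, bay, fern, mint, lime, teak, reed, ash, sage, hop, aster.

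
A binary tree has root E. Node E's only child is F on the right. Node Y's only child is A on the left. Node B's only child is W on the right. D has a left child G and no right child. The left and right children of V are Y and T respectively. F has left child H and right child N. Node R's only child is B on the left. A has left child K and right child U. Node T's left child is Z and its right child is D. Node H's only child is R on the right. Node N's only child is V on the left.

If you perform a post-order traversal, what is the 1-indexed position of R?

3

Post-order visits the left subtree, then the right subtree, then the node.
At E: no left child.
At E: go right to F.
  At F: go left to H.
    At H: no left child.
    At H: go right to R.
      At R: go left to B.
        At B: no left child.
        At B: go right to W.
          W is a leaf — visit W.
        Visit B.
      At R: no right child.
      Visit R.
    Visit H.
  At F: go right to N.
    At N: go left to V.
      At V: go left to Y.
        At Y: go left to A.
          At A: go left to K.
            K is a leaf — visit K.
          At A: go right to U.
            U is a leaf — visit U.
          Visit A.
        At Y: no right child.
        Visit Y.
      At V: go right to T.
        At T: go left to Z.
          Z is a leaf — visit Z.
        At T: go right to D.
          At D: go left to G.
            G is a leaf — visit G.
          At D: no right child.
          Visit D.
        Visit T.
      Visit V.
    At N: no right child.
    Visit N.
  Visit F.
Visit E.
Full post-order sequence: W, B, R, H, K, U, A, Y, Z, G, D, T, V, N, F, E.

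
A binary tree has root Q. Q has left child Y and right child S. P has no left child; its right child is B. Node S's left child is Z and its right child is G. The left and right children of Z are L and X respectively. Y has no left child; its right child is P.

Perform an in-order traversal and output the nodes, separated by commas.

Y, P, B, Q, L, Z, X, S, G

In-order visits the left subtree, then the node, then the right subtree.
At Q: go left to Y.
  At Y: no left child.
  Visit Y.
  At Y: go right to P.
    At P: no left child.
    Visit P.
    At P: go right to B.
      B is a leaf — visit B.
Visit Q.
At Q: go right to S.
  At S: go left to Z.
    At Z: go left to L.
      L is a leaf — visit L.
    Visit Z.
    At Z: go right to X.
      X is a leaf — visit X.
  Visit S.
  At S: go right to G.
    G is a leaf — visit G.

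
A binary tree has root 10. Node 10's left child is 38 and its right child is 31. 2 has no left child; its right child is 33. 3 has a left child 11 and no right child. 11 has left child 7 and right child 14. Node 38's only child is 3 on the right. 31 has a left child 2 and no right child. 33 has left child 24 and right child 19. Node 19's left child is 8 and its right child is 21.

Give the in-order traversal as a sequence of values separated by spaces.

In-order visits the left subtree, then the node, then the right subtree.
At 10: go left to 38.
  At 38: no left child.
  Visit 38.
  At 38: go right to 3.
    At 3: go left to 11.
      At 11: go left to 7.
        7 is a leaf — visit 7.
      Visit 11.
      At 11: go right to 14.
        14 is a leaf — visit 14.
    Visit 3.
    At 3: no right child.
Visit 10.
At 10: go right to 31.
  At 31: go left to 2.
    At 2: no left child.
    Visit 2.
    At 2: go right to 33.
      At 33: go left to 24.
        24 is a leaf — visit 24.
      Visit 33.
      At 33: go right to 19.
        At 19: go left to 8.
          8 is a leaf — visit 8.
        Visit 19.
        At 19: go right to 21.
          21 is a leaf — visit 21.
  Visit 31.
  At 31: no right child.

38 7 11 14 3 10 2 24 33 8 19 21 31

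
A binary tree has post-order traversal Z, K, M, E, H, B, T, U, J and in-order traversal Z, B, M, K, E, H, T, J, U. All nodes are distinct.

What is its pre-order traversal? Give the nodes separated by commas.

The last element of post-order is the root; it splits in-order into left and right subtrees.
Root J: left subtree has 7 nodes {Z, B, M, K, E, H, T}, right has 1 {U}.
  Root T: left subtree has 6 nodes {Z, B, M, K, E, H}, right has 0 { }.
    Root B: left subtree has 1 node {Z}, right has 4 {M, K, E, H}.
      Root H: left subtree has 3 nodes {M, K, E}, right has 0 { }.
        Root E: left subtree has 2 nodes {M, K}, right has 0 { }.
          Root M: left subtree has 0 nodes { }, right has 1 {K}.

J, T, B, Z, H, E, M, K, U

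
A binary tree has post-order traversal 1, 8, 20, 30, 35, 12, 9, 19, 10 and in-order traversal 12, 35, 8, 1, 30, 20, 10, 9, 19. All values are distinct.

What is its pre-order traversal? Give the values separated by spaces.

10 12 35 30 8 1 20 19 9

The last element of post-order is the root; it splits in-order into left and right subtrees.
Root 10: left subtree has 6 nodes {12, 35, 8, 1, 30, 20}, right has 2 {9, 19}.
  Root 12: left subtree has 0 nodes { }, right has 5 {35, 8, 1, 30, 20}.
    Root 35: left subtree has 0 nodes { }, right has 4 {8, 1, 30, 20}.
      Root 30: left subtree has 2 nodes {8, 1}, right has 1 {20}.
        Root 8: left subtree has 0 nodes { }, right has 1 {1}.
  Root 19: left subtree has 1 node {9}, right has 0 { }.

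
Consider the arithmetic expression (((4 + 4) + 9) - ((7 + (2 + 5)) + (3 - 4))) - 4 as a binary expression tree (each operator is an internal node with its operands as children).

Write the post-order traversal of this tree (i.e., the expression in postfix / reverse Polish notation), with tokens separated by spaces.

Post-order on an expression tree gives postfix notation: for each operator, emit left operand, right operand, then the operator.

4 4 + 9 + 7 2 5 + + 3 4 - + - 4 -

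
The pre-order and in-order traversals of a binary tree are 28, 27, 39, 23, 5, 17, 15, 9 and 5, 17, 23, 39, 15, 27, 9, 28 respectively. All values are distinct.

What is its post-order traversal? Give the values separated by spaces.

17 5 23 15 39 9 27 28

The first element of pre-order is the root; it splits in-order into left and right subtrees.
Root 28: left subtree has 7 nodes {5, 17, 23, 39, 15, 27, 9}, right has 0 { }.
  Root 27: left subtree has 5 nodes {5, 17, 23, 39, 15}, right has 1 {9}.
    Root 39: left subtree has 3 nodes {5, 17, 23}, right has 1 {15}.
      Root 23: left subtree has 2 nodes {5, 17}, right has 0 { }.
        Root 5: left subtree has 0 nodes { }, right has 1 {17}.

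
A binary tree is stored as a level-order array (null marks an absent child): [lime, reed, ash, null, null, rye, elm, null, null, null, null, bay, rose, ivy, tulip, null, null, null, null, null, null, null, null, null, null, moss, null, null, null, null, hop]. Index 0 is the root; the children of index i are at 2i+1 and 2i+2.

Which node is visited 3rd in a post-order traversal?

Post-order visits the left subtree, then the right subtree, then the node.
At lime: go left to reed.
  reed is a leaf — visit reed.
At lime: go right to ash.
  At ash: go left to rye.
    At rye: go left to bay.
      bay is a leaf — visit bay.
    At rye: go right to rose.
      At rose: go left to moss.
        moss is a leaf — visit moss.
      At rose: no right child.
      Visit rose.
    Visit rye.
  At ash: go right to elm.
    At elm: go left to ivy.
      ivy is a leaf — visit ivy.
    At elm: go right to tulip.
      At tulip: no left child.
      At tulip: go right to hop.
        hop is a leaf — visit hop.
      Visit tulip.
    Visit elm.
  Visit ash.
Visit lime.
Full post-order sequence: reed, bay, moss, rose, rye, ivy, hop, tulip, elm, ash, lime.

moss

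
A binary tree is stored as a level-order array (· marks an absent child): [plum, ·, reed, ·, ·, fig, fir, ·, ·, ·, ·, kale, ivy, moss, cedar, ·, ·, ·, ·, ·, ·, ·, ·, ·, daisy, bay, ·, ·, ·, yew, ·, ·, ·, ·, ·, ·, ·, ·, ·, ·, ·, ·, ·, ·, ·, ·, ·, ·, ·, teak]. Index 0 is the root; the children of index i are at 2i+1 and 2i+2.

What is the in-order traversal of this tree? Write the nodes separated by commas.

In-order visits the left subtree, then the node, then the right subtree.
At plum: no left child.
Visit plum.
At plum: go right to reed.
  At reed: go left to fig.
    At fig: go left to kale.
      At kale: no left child.
      Visit kale.
      At kale: go right to daisy.
        At daisy: go left to teak.
          teak is a leaf — visit teak.
        Visit daisy.
        At daisy: no right child.
    Visit fig.
    At fig: go right to ivy.
      At ivy: go left to bay.
        bay is a leaf — visit bay.
      Visit ivy.
      At ivy: no right child.
  Visit reed.
  At reed: go right to fir.
    At fir: go left to moss.
      moss is a leaf — visit moss.
    Visit fir.
    At fir: go right to cedar.
      At cedar: go left to yew.
        yew is a leaf — visit yew.
      Visit cedar.
      At cedar: no right child.

plum, kale, teak, daisy, fig, bay, ivy, reed, moss, fir, yew, cedar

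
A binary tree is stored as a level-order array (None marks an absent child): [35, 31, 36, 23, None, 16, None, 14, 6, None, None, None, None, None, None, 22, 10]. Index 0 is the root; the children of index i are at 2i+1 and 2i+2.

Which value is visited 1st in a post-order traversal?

Post-order visits the left subtree, then the right subtree, then the node.
At 35: go left to 31.
  At 31: go left to 23.
    At 23: go left to 14.
      At 14: go left to 22.
        22 is a leaf — visit 22.
      At 14: go right to 10.
        10 is a leaf — visit 10.
      Visit 14.
    At 23: go right to 6.
      6 is a leaf — visit 6.
    Visit 23.
  At 31: no right child.
  Visit 31.
At 35: go right to 36.
  At 36: go left to 16.
    16 is a leaf — visit 16.
  At 36: no right child.
  Visit 36.
Visit 35.
Full post-order sequence: 22, 10, 14, 6, 23, 31, 16, 36, 35.

22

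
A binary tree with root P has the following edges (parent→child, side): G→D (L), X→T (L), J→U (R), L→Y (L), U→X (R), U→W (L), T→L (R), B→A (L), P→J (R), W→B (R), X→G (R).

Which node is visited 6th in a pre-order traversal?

A

Pre-order visits the node, then its left subtree, then its right subtree.
Visit P.
At P: no left child.
At P: go right to J.
  Visit J.
  At J: no left child.
  At J: go right to U.
    Visit U.
    At U: go left to W.
      Visit W.
      At W: no left child.
      At W: go right to B.
        Visit B.
        At B: go left to A.
          A is a leaf — visit A.
        At B: no right child.
    At U: go right to X.
      Visit X.
      At X: go left to T.
        Visit T.
        At T: no left child.
        At T: go right to L.
          Visit L.
          At L: go left to Y.
            Y is a leaf — visit Y.
          At L: no right child.
      At X: go right to G.
        Visit G.
        At G: go left to D.
          D is a leaf — visit D.
        At G: no right child.
Full pre-order sequence: P, J, U, W, B, A, X, T, L, Y, G, D.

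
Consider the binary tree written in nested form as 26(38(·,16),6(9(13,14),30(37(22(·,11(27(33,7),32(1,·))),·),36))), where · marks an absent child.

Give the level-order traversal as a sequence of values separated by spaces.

Level-order visits nodes level by level from the root, left to right within each level.
Level 0: 26
Level 1: 38, 6
Level 2: 16, 9, 30
Level 3: 13, 14, 37, 36
Level 4: 22
Level 5: 11
Level 6: 27, 32
Level 7: 33, 7, 1

26 38 6 16 9 30 13 14 37 36 22 11 27 32 33 7 1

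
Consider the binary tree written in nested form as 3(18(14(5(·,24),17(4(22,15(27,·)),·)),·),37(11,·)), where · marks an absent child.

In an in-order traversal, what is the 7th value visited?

In-order visits the left subtree, then the node, then the right subtree.
At 3: go left to 18.
  At 18: go left to 14.
    At 14: go left to 5.
      At 5: no left child.
      Visit 5.
      At 5: go right to 24.
        24 is a leaf — visit 24.
    Visit 14.
    At 14: go right to 17.
      At 17: go left to 4.
        At 4: go left to 22.
          22 is a leaf — visit 22.
        Visit 4.
        At 4: go right to 15.
          At 15: go left to 27.
            27 is a leaf — visit 27.
          Visit 15.
          At 15: no right child.
      Visit 17.
      At 17: no right child.
  Visit 18.
  At 18: no right child.
Visit 3.
At 3: go right to 37.
  At 37: go left to 11.
    11 is a leaf — visit 11.
  Visit 37.
  At 37: no right child.
Full in-order sequence: 5, 24, 14, 22, 4, 27, 15, 17, 18, 3, 11, 37.

15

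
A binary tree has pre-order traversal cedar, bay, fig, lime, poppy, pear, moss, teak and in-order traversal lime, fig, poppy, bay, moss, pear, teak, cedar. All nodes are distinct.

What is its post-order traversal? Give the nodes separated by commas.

lime, poppy, fig, moss, teak, pear, bay, cedar

The first element of pre-order is the root; it splits in-order into left and right subtrees.
Root cedar: left subtree has 7 nodes {lime, fig, poppy, bay, moss, pear, teak}, right has 0 { }.
  Root bay: left subtree has 3 nodes {lime, fig, poppy}, right has 3 {moss, pear, teak}.
    Root fig: left subtree has 1 node {lime}, right has 1 {poppy}.
    Root pear: left subtree has 1 node {moss}, right has 1 {teak}.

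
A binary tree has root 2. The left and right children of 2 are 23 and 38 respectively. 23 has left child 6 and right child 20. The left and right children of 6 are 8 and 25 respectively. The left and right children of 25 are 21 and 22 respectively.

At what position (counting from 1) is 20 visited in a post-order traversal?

Post-order visits the left subtree, then the right subtree, then the node.
At 2: go left to 23.
  At 23: go left to 6.
    At 6: go left to 8.
      8 is a leaf — visit 8.
    At 6: go right to 25.
      At 25: go left to 21.
        21 is a leaf — visit 21.
      At 25: go right to 22.
        22 is a leaf — visit 22.
      Visit 25.
    Visit 6.
  At 23: go right to 20.
    20 is a leaf — visit 20.
  Visit 23.
At 2: go right to 38.
  38 is a leaf — visit 38.
Visit 2.
Full post-order sequence: 8, 21, 22, 25, 6, 20, 23, 38, 2.

6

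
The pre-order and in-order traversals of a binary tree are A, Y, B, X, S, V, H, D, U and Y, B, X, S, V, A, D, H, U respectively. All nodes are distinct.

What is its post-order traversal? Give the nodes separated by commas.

The first element of pre-order is the root; it splits in-order into left and right subtrees.
Root A: left subtree has 5 nodes {Y, B, X, S, V}, right has 3 {D, H, U}.
  Root Y: left subtree has 0 nodes { }, right has 4 {B, X, S, V}.
    Root B: left subtree has 0 nodes { }, right has 3 {X, S, V}.
      Root X: left subtree has 0 nodes { }, right has 2 {S, V}.
        Root S: left subtree has 0 nodes { }, right has 1 {V}.
  Root H: left subtree has 1 node {D}, right has 1 {U}.

V, S, X, B, Y, D, U, H, A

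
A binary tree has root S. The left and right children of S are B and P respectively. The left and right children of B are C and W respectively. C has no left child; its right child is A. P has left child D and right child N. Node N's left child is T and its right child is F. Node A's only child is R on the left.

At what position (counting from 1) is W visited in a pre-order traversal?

6

Pre-order visits the node, then its left subtree, then its right subtree.
Visit S.
At S: go left to B.
  Visit B.
  At B: go left to C.
    Visit C.
    At C: no left child.
    At C: go right to A.
      Visit A.
      At A: go left to R.
        R is a leaf — visit R.
      At A: no right child.
  At B: go right to W.
    W is a leaf — visit W.
At S: go right to P.
  Visit P.
  At P: go left to D.
    D is a leaf — visit D.
  At P: go right to N.
    Visit N.
    At N: go left to T.
      T is a leaf — visit T.
    At N: go right to F.
      F is a leaf — visit F.
Full pre-order sequence: S, B, C, A, R, W, P, D, N, T, F.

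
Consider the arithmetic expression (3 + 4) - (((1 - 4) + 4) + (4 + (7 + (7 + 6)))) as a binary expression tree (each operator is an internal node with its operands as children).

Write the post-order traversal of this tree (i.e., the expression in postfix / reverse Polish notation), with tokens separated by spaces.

3 4 + 1 4 - 4 + 4 7 7 6 + + + + -

Post-order on an expression tree gives postfix notation: for each operator, emit left operand, right operand, then the operator.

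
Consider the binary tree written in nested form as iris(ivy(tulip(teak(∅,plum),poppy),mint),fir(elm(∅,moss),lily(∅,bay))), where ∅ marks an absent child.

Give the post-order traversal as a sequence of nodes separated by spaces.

plum teak poppy tulip mint ivy moss elm bay lily fir iris

Post-order visits the left subtree, then the right subtree, then the node.
At iris: go left to ivy.
  At ivy: go left to tulip.
    At tulip: go left to teak.
      At teak: no left child.
      At teak: go right to plum.
        plum is a leaf — visit plum.
      Visit teak.
    At tulip: go right to poppy.
      poppy is a leaf — visit poppy.
    Visit tulip.
  At ivy: go right to mint.
    mint is a leaf — visit mint.
  Visit ivy.
At iris: go right to fir.
  At fir: go left to elm.
    At elm: no left child.
    At elm: go right to moss.
      moss is a leaf — visit moss.
    Visit elm.
  At fir: go right to lily.
    At lily: no left child.
    At lily: go right to bay.
      bay is a leaf — visit bay.
    Visit lily.
  Visit fir.
Visit iris.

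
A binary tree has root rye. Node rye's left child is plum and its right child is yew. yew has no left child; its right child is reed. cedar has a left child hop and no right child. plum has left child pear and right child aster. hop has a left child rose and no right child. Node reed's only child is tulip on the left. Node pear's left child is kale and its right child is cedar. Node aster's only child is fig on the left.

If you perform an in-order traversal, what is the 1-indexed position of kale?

In-order visits the left subtree, then the node, then the right subtree.
At rye: go left to plum.
  At plum: go left to pear.
    At pear: go left to kale.
      kale is a leaf — visit kale.
    Visit pear.
    At pear: go right to cedar.
      At cedar: go left to hop.
        At hop: go left to rose.
          rose is a leaf — visit rose.
        Visit hop.
        At hop: no right child.
      Visit cedar.
      At cedar: no right child.
  Visit plum.
  At plum: go right to aster.
    At aster: go left to fig.
      fig is a leaf — visit fig.
    Visit aster.
    At aster: no right child.
Visit rye.
At rye: go right to yew.
  At yew: no left child.
  Visit yew.
  At yew: go right to reed.
    At reed: go left to tulip.
      tulip is a leaf — visit tulip.
    Visit reed.
    At reed: no right child.
Full in-order sequence: kale, pear, rose, hop, cedar, plum, fig, aster, rye, yew, tulip, reed.

1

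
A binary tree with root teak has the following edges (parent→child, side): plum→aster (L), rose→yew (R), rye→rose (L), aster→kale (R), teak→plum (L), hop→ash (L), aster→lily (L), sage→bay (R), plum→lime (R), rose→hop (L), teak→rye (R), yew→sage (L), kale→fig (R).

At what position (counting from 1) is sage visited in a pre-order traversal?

13

Pre-order visits the node, then its left subtree, then its right subtree.
Visit teak.
At teak: go left to plum.
  Visit plum.
  At plum: go left to aster.
    Visit aster.
    At aster: go left to lily.
      lily is a leaf — visit lily.
    At aster: go right to kale.
      Visit kale.
      At kale: no left child.
      At kale: go right to fig.
        fig is a leaf — visit fig.
  At plum: go right to lime.
    lime is a leaf — visit lime.
At teak: go right to rye.
  Visit rye.
  At rye: go left to rose.
    Visit rose.
    At rose: go left to hop.
      Visit hop.
      At hop: go left to ash.
        ash is a leaf — visit ash.
      At hop: no right child.
    At rose: go right to yew.
      Visit yew.
      At yew: go left to sage.
        Visit sage.
        At sage: no left child.
        At sage: go right to bay.
          bay is a leaf — visit bay.
      At yew: no right child.
  At rye: no right child.
Full pre-order sequence: teak, plum, aster, lily, kale, fig, lime, rye, rose, hop, ash, yew, sage, bay.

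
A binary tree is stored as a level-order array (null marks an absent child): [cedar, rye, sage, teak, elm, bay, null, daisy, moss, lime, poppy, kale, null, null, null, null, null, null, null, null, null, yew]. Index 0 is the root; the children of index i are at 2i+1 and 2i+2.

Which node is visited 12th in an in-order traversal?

sage

In-order visits the left subtree, then the node, then the right subtree.
At cedar: go left to rye.
  At rye: go left to teak.
    At teak: go left to daisy.
      daisy is a leaf — visit daisy.
    Visit teak.
    At teak: go right to moss.
      moss is a leaf — visit moss.
  Visit rye.
  At rye: go right to elm.
    At elm: go left to lime.
      lime is a leaf — visit lime.
    Visit elm.
    At elm: go right to poppy.
      At poppy: go left to yew.
        yew is a leaf — visit yew.
      Visit poppy.
      At poppy: no right child.
Visit cedar.
At cedar: go right to sage.
  At sage: go left to bay.
    At bay: go left to kale.
      kale is a leaf — visit kale.
    Visit bay.
    At bay: no right child.
  Visit sage.
  At sage: no right child.
Full in-order sequence: daisy, teak, moss, rye, lime, elm, yew, poppy, cedar, kale, bay, sage.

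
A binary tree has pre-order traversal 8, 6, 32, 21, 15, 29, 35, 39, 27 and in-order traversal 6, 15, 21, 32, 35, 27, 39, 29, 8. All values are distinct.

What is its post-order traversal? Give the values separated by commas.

The first element of pre-order is the root; it splits in-order into left and right subtrees.
Root 8: left subtree has 8 nodes {6, 15, 21, 32, 35, 27, 39, 29}, right has 0 { }.
  Root 6: left subtree has 0 nodes { }, right has 7 {15, 21, 32, 35, 27, 39, 29}.
    Root 32: left subtree has 2 nodes {15, 21}, right has 4 {35, 27, 39, 29}.
      Root 21: left subtree has 1 node {15}, right has 0 { }.
      Root 29: left subtree has 3 nodes {35, 27, 39}, right has 0 { }.
        Root 35: left subtree has 0 nodes { }, right has 2 {27, 39}.
          Root 39: left subtree has 1 node {27}, right has 0 { }.

15, 21, 27, 39, 35, 29, 32, 6, 8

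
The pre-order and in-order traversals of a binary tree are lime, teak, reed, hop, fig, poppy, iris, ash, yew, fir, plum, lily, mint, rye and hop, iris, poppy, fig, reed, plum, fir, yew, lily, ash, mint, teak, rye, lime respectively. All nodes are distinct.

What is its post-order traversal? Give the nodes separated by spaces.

The first element of pre-order is the root; it splits in-order into left and right subtrees.
Root lime: left subtree has 13 nodes {hop, iris, poppy, fig, reed, plum, fir, yew, lily, ash, mint, teak, rye}, right has 0 { }.
  Root teak: left subtree has 11 nodes {hop, iris, poppy, fig, reed, plum, fir, yew, lily, ash, mint}, right has 1 {rye}.
    Root reed: left subtree has 4 nodes {hop, iris, poppy, fig}, right has 6 {plum, fir, yew, lily, ash, mint}.
      Root hop: left subtree has 0 nodes { }, right has 3 {iris, poppy, fig}.
        Root fig: left subtree has 2 nodes {iris, poppy}, right has 0 { }.
          Root poppy: left subtree has 1 node {iris}, right has 0 { }.
      Root ash: left subtree has 4 nodes {plum, fir, yew, lily}, right has 1 {mint}.
        Root yew: left subtree has 2 nodes {plum, fir}, right has 1 {lily}.
          Root fir: left subtree has 1 node {plum}, right has 0 { }.

iris poppy fig hop plum fir lily yew mint ash reed rye teak lime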